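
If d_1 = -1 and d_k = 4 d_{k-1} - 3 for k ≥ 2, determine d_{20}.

The fixed point is -3/(1 - 4) = 1, so d_k - 1 = 4(d_{k-1} - 1).
Hence d_k = -2·4^{k-1} + 1.
d_{20} = -2·4^{19} + 1 = -2·274877906944 + 1 = -549755813887.

-549755813887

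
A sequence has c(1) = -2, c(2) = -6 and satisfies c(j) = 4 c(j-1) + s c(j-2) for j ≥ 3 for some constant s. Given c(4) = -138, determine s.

c(3) = -24 - 2s
c(4) = -96 - 14s
So -96 - 14s = -138, giving s = 3.

3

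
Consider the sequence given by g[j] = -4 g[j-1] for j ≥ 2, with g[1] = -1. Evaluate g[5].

-256

g[2] = -4·(-1) = 4
g[3] = -4·4 = -16
g[4] = -4·(-16) = 64
g[5] = -4·64 = -256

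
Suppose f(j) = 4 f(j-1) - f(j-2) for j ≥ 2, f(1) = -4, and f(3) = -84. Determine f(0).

Let f(0) = x.
f(2) = -16 - x
f(3) = -60 - 4x
So -60 - 4x = -84, giving x = 6.

6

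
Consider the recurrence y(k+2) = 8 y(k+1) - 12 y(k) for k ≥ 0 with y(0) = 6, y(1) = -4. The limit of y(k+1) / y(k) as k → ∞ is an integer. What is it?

The characteristic equation is r^2 - 8r + 12 = 0, which factors as (r - 6)(r - 2) = 0.
So the roots are 6 and 2. Since |6| > |2| and the coefficient of 6^k is non-zero, the ratio tends to 6.

6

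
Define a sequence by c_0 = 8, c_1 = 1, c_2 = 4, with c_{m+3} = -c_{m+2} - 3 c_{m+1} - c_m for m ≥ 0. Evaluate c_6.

c_3 = -4 - 3·1 - 8 = -15
c_4 = -(-15) - 3·4 - 1 = 2
c_5 = -2 - 3·(-15) - 4 = 39
c_6 = -39 - 3·2 - (-15) = -30

-30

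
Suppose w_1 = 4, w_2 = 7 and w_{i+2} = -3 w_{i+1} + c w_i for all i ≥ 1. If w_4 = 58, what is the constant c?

1

w_3 = -21 + 4c
w_4 = 63 - 5c
So 63 - 5c = 58, giving c = 1.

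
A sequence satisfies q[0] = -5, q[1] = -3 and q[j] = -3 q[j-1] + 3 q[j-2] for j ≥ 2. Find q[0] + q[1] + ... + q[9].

26707

q[2] = -3·(-3) + 3·(-5) = -6
q[3] = -3·(-6) + 3·(-3) = 9
q[4] = -3·9 + 3·(-6) = -45
q[5] = -3·(-45) + 3·9 = 162
q[6] = -3·162 + 3·(-45) = -621
q[7] = -3·(-621) + 3·162 = 2349
q[8] = -3·2349 + 3·(-621) = -8910
q[9] = -3·(-8910) + 3·2349 = 33777
Sum = (-5) + (-3) + (-6) + 9 + (-45) + 162 + (-621) + 2349 + (-8910) + 33777 = 26707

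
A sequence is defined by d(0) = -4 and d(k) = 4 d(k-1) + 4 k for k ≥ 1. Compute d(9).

d(1) = 4(-4) + 4 = -12
d(2) = 4(-12) + 8 = -40
d(3) = 4(-40) + 12 = -148
d(4) = 4(-148) + 16 = -576
d(5) = 4(-576) + 20 = -2284
d(6) = 4(-2284) + 24 = -9112
d(7) = 4(-9112) + 28 = -36420
d(8) = 4(-36420) + 32 = -145648
d(9) = 4(-145648) + 36 = -582556

-582556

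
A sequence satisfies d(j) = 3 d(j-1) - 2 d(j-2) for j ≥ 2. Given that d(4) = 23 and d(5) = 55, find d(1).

-5

Rearranging, d(j-2) = (d(j) - 3 d(j-1)) / -2.
d(3) = (55 - 3(23)) / -2 = -14/-2 = 7
d(2) = (23 - 3(7)) / -2 = 2/-2 = -1
d(1) = (7 - 3(-1)) / -2 = 10/-2 = -5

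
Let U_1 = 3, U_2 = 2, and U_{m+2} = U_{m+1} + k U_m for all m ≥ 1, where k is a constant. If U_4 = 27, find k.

U_3 = 2 + 3k
U_4 = 2 + 5k
So 2 + 5k = 27, giving k = 5.

5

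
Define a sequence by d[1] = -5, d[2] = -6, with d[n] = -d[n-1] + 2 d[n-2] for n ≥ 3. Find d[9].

d[3] = -(-6) + 2(-5) = -4
d[4] = -(-4) + 2(-6) = -8
d[5] = -(-8) + 2(-4) = 0
d[6] = -0 + 2(-8) = -16
d[7] = -(-16) + 2(0) = 16
d[8] = -16 + 2(-16) = -48
d[9] = -(-48) + 2(16) = 80

80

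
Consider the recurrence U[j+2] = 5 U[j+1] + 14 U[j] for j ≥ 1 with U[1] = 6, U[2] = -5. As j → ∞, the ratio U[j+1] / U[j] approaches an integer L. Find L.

The characteristic equation is r^2 - 5r - 14 = 0, which factors as (r - 7)(r + 2) = 0.
So the roots are 7 and -2. Since |7| > |-2| and the coefficient of 7^j is non-zero, the ratio tends to 7.

7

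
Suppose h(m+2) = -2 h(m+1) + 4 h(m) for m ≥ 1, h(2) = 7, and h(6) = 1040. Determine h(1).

Let h(1) = x.
h(3) = -14 + 4x
h(4) = 56 - 8x
h(5) = -168 + 32x
h(6) = 560 - 96x
So 560 - 96x = 1040, giving x = -5.

-5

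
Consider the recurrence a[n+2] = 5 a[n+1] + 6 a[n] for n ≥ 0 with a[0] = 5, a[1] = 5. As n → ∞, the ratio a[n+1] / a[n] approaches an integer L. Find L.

The characteristic equation is r^2 - 5r - 6 = 0, which factors as (r - 6)(r + 1) = 0.
So the roots are 6 and -1. Since |6| > |-1| and the coefficient of 6^n is non-zero, the ratio tends to 6.

6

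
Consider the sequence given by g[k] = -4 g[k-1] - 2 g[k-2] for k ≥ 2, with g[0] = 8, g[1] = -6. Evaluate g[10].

g[2] = -4*(-6) - 2*8 = 8
g[3] = -4*8 - 2*(-6) = -20
g[4] = -4*(-20) - 2*8 = 64
g[5] = -4*64 - 2*(-20) = -216
g[6] = -4*(-216) - 2*64 = 736
g[7] = -4*736 - 2*(-216) = -2512
g[8] = -4*(-2512) - 2*736 = 8576
g[9] = -4*8576 - 2*(-2512) = -29280
g[10] = -4*(-29280) - 2*8576 = 99968

99968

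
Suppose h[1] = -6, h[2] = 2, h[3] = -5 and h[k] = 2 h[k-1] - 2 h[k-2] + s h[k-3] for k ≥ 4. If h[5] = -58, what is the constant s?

h[4] = -14 - 6s
h[5] = -18 - 10s
So -18 - 10s = -58, giving s = 4.

4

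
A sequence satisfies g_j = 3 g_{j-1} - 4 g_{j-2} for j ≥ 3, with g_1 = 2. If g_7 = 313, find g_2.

-5

Let g_2 = y.
g_3 = -8 + 3y
g_4 = -24 + 5y
g_5 = -40 + 3y
g_6 = -24 - 11y
g_7 = 88 - 45y
So 88 - 45y = 313, giving y = -5.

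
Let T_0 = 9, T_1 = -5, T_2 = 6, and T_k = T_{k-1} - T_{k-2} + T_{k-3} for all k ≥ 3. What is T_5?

-5

T_3 = 6 - (-5) + 9 = 20
T_4 = 20 - 6 + (-5) = 9
T_5 = 9 - 20 + 6 = -5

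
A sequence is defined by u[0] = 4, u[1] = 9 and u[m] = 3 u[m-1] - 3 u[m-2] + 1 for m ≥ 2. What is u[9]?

-566

u[2] = 3*9 - 3*4 + 1 = 16
u[3] = 3*16 - 3*9 + 1 = 22
u[4] = 3*22 - 3*16 + 1 = 19
u[5] = 3*19 - 3*22 + 1 = -8
u[6] = 3*(-8) - 3*19 + 1 = -80
u[7] = 3*(-80) - 3*(-8) + 1 = -215
u[8] = 3*(-215) - 3*(-80) + 1 = -404
u[9] = 3*(-404) - 3*(-215) + 1 = -566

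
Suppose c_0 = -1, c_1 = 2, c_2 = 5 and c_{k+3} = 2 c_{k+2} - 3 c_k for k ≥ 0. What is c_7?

c_3 = 2*5 - 3*(-1) = 13
c_4 = 2*13 - 3*2 = 20
c_5 = 2*20 - 3*5 = 25
c_6 = 2*25 - 3*13 = 11
c_7 = 2*11 - 3*20 = -38

-38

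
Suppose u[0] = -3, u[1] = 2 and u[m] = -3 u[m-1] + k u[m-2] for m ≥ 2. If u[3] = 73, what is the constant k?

u[2] = -6 - 3k
u[3] = 18 + 11k
So 18 + 11k = 73, giving k = 5.

5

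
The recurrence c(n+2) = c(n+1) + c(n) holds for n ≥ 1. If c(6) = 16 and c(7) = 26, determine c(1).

2

Rearranging, c(n-2) = c(n) - c(n-1).
c(5) = 26 - 16 = 10
c(4) = 16 - 10 = 6
c(3) = 10 - 6 = 4
c(2) = 6 - 4 = 2
c(1) = 4 - 2 = 2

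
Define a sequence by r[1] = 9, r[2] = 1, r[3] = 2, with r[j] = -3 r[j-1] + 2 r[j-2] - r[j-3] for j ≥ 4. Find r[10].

-26672

r[4] = -3(2) + 2(1) - 9 = -13
r[5] = -3(-13) + 2(2) - 1 = 42
r[6] = -3(42) + 2(-13) - 2 = -154
r[7] = -3(-154) + 2(42) - (-13) = 559
r[8] = -3(559) + 2(-154) - 42 = -2027
r[9] = -3(-2027) + 2(559) - (-154) = 7353
r[10] = -3(7353) + 2(-2027) - 559 = -26672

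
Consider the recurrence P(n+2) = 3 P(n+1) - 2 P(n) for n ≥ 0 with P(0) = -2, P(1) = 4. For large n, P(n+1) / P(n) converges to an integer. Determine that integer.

2

The characteristic equation is r^2 - 3r + 2 = 0, which factors as (r - 2)(r - 1) = 0.
So the roots are 2 and 1. Since |2| > |1| and the coefficient of 2^n is non-zero, the ratio tends to 2.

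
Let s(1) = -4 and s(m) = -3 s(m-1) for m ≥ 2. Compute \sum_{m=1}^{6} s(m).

s(2) = -3·(-4) = 12
s(3) = -3·12 = -36
s(4) = -3·(-36) = 108
s(5) = -3·108 = -324
s(6) = -3·(-324) = 972
Sum = (-4) + 12 + (-36) + 108 + (-324) + 972 = 728

728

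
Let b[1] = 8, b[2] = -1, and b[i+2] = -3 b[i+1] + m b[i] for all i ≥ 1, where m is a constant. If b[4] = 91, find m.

b[3] = 3 + 8m
b[4] = -9 - 25m
So -9 - 25m = 91, giving m = -4.

-4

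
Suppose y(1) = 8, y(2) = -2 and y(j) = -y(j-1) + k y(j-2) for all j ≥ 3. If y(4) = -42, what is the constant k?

y(3) = 2 + 8k
y(4) = -2 - 10k
So -2 - 10k = -42, giving k = 4.

4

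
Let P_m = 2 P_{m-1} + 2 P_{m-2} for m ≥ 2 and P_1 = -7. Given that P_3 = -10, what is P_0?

8

Let P_0 = y.
P_2 = -14 + 2y
P_3 = -42 + 4y
So -42 + 4y = -10, giving y = 8.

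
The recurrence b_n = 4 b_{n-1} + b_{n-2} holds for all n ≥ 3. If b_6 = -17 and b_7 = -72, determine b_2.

-1

Rearranging, b_{n-2} = b_n - 4 b_{n-1}.
b_5 = -72 - 4(-17) = -4
b_4 = -17 - 4(-4) = -1
b_3 = -4 - 4(-1) = 0
b_2 = -1 - 4(0) = -1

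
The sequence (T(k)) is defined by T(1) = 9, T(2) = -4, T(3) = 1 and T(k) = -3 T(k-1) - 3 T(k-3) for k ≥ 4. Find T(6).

T(4) = -3·1 - 3·9 = -30
T(5) = -3·(-30) - 3·(-4) = 102
T(6) = -3·102 - 3·1 = -309

-309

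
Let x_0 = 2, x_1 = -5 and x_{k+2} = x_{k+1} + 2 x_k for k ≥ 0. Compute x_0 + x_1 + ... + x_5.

-63

x_2 = (-5) + 2·2 = -1
x_3 = (-1) + 2·(-5) = -11
x_4 = (-11) + 2·(-1) = -13
x_5 = (-13) + 2·(-11) = -35
Sum = 2 + (-5) + (-1) + (-11) + (-13) + (-35) = -63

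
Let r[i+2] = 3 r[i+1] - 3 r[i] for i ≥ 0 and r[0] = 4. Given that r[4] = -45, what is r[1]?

3

Let r[1] = w.
r[2] = -12 + 3w
r[3] = -36 + 6w
r[4] = -72 + 9w
So -72 + 9w = -45, giving w = 3.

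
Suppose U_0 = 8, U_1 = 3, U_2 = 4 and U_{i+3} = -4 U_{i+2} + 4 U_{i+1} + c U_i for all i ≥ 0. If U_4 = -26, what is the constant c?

U_3 = -4 + 8c
U_4 = 32 - 29c
So 32 - 29c = -26, giving c = 2.

2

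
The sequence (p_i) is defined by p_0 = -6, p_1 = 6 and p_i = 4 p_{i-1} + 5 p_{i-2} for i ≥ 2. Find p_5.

6

p_2 = 4(6) + 5(-6) = -6
p_3 = 4(-6) + 5(6) = 6
p_4 = 4(6) + 5(-6) = -6
p_5 = 4(-6) + 5(6) = 6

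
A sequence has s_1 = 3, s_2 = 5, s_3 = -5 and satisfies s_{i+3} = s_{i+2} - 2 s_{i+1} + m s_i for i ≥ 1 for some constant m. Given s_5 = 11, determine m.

2

s_4 = -15 + 3m
s_5 = -5 + 8m
So -5 + 8m = 11, giving m = 2.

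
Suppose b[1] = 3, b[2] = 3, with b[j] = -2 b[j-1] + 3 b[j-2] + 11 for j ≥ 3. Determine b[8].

b[3] = -2*3 + 3*3 + 11 = 14
b[4] = -2*14 + 3*3 + 11 = -8
b[5] = -2*(-8) + 3*14 + 11 = 69
b[6] = -2*69 + 3*(-8) + 11 = -151
b[7] = -2*(-151) + 3*69 + 11 = 520
b[8] = -2*520 + 3*(-151) + 11 = -1482

-1482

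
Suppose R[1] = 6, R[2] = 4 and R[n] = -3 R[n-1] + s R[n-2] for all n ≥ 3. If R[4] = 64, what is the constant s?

R[3] = -12 + 6s
R[4] = 36 - 14s
So 36 - 14s = 64, giving s = -2.

-2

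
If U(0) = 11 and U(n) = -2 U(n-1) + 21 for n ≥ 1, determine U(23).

-33554425

The fixed point is 21/(1 + 2) = 7, so U(n) - 7 = -2(U(n-1) - 7).
Hence U(n) = 4·(-2)^n + 7.
U(23) = 4·(-2)^{23} + 7 = 4·-8388608 + 7 = -33554425.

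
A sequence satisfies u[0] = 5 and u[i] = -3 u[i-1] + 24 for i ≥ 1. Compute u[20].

-3486784395

The fixed point is 24/(1 + 3) = 6, so u[i] - 6 = -3(u[i-1] - 6).
Hence u[i] = -1·(-3)^i + 6.
u[20] = -1·(-3)^{20} + 6 = -1·3486784401 + 6 = -3486784395.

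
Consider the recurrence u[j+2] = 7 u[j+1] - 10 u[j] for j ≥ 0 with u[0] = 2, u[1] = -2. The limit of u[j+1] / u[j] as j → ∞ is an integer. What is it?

5

The characteristic equation is r^2 - 7r + 10 = 0, which factors as (r - 5)(r - 2) = 0.
So the roots are 5 and 2. Since |5| > |2| and the coefficient of 5^j is non-zero, the ratio tends to 5.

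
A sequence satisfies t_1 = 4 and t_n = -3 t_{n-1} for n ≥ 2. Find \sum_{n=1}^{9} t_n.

t_2 = -3·4 = -12
t_3 = -3·(-12) = 36
t_4 = -3·36 = -108
t_5 = -3·(-108) = 324
t_6 = -3·324 = -972
t_7 = -3·(-972) = 2916
t_8 = -3·2916 = -8748
t_9 = -3·(-8748) = 26244
Sum = 4 + (-12) + 36 + (-108) + 324 + (-972) + 2916 + (-8748) + 26244 = 19684

19684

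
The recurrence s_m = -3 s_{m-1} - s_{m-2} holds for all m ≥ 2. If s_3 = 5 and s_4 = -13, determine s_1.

1

Rearranging, s_{m-2} = -(s_m + 3 s_{m-1}).
s_2 = -(-13 + 3·5) = -2
s_1 = -(5 + 3·(-2)) = 1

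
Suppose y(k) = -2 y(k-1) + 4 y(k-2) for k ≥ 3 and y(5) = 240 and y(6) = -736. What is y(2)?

-2

Rearranging, y(k-2) = (y(k) + 2 y(k-1)) / 4.
y(4) = (-736 + 2*240) / 4 = -256/4 = -64
y(3) = (240 + 2*(-64)) / 4 = 112/4 = 28
y(2) = (-64 + 2*28) / 4 = -8/4 = -2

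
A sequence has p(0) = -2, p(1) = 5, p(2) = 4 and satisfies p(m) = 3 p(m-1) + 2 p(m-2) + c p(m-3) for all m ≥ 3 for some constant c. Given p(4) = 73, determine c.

1

p(3) = 22 - 2c
p(4) = 74 - c
So 74 - c = 73, giving c = 1.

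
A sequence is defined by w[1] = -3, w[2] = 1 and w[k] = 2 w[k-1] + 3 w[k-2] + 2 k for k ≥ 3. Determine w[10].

w[3] = 2*1 + 3*(-3) + 6 = -1
w[4] = 2*(-1) + 3*1 + 8 = 9
w[5] = 2*9 + 3*(-1) + 10 = 25
w[6] = 2*25 + 3*9 + 12 = 89
w[7] = 2*89 + 3*25 + 14 = 267
w[8] = 2*267 + 3*89 + 16 = 817
w[9] = 2*817 + 3*267 + 18 = 2453
w[10] = 2*2453 + 3*817 + 20 = 7377

7377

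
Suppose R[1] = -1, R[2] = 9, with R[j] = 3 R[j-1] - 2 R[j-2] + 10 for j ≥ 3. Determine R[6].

R[3] = 3(9) - 2(-1) + 10 = 39
R[4] = 3(39) - 2(9) + 10 = 109
R[5] = 3(109) - 2(39) + 10 = 259
R[6] = 3(259) - 2(109) + 10 = 569

569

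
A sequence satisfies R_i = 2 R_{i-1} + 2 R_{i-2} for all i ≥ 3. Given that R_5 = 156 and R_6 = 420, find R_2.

Rearranging, R_{i-2} = (R_i - 2 R_{i-1}) / 2.
R_4 = (420 - 2(156)) / 2 = 108/2 = 54
R_3 = (156 - 2(54)) / 2 = 48/2 = 24
R_2 = (54 - 2(24)) / 2 = 6/2 = 3

3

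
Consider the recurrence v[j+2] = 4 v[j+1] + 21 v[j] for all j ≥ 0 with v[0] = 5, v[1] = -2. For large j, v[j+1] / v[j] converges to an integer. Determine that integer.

The characteristic equation is r^2 - 4r - 21 = 0, which factors as (r - 7)(r + 3) = 0.
So the roots are 7 and -3. Since |7| > |-3| and the coefficient of 7^j is non-zero, the ratio tends to 7.

7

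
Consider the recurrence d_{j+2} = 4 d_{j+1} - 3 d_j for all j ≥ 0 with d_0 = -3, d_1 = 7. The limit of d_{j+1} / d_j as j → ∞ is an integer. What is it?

The characteristic equation is r^2 - 4r + 3 = 0, which factors as (r - 3)(r - 1) = 0.
So the roots are 3 and 1. Since |3| > |1| and the coefficient of 3^j is non-zero, the ratio tends to 3.

3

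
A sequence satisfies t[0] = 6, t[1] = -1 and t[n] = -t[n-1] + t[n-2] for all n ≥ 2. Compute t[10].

259

t[2] = -(-1) + 6 = 7
t[3] = -7 + (-1) = -8
t[4] = -(-8) + 7 = 15
t[5] = -15 + (-8) = -23
t[6] = -(-23) + 15 = 38
t[7] = -38 + (-23) = -61
t[8] = -(-61) + 38 = 99
t[9] = -99 + (-61) = -160
t[10] = -(-160) + 99 = 259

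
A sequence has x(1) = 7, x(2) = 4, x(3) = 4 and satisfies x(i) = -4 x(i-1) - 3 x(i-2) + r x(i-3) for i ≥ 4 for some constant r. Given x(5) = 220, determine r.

-5

x(4) = -28 + 7r
x(5) = 100 - 24r
So 100 - 24r = 220, giving r = -5.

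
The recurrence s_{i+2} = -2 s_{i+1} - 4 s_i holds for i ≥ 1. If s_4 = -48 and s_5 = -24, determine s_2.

Rearranging, s_{i-2} = (s_i + 2 s_{i-1}) / -4.
s_3 = (-24 + 2·(-48)) / -4 = -120/-4 = 30
s_2 = (-48 + 2·30) / -4 = 12/-4 = -3

-3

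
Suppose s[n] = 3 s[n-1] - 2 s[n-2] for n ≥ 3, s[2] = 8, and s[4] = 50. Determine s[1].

Let s[1] = z.
s[3] = 24 - 2z
s[4] = 56 - 6z
So 56 - 6z = 50, giving z = 1.

1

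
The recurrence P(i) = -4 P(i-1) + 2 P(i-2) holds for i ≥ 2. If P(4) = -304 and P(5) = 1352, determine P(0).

-4

Rearranging, P(i-2) = (P(i) + 4 P(i-1)) / 2.
P(3) = (1352 + 4·(-304)) / 2 = 136/2 = 68
P(2) = (-304 + 4·68) / 2 = -32/2 = -16
P(1) = (68 + 4·(-16)) / 2 = 4/2 = 2
P(0) = (-16 + 4·2) / 2 = -8/2 = -4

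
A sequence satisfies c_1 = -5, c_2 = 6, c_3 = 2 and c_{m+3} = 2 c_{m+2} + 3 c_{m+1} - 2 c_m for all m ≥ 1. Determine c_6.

208

c_4 = 2*2 + 3*6 - 2*(-5) = 32
c_5 = 2*32 + 3*2 - 2*6 = 58
c_6 = 2*58 + 3*32 - 2*2 = 208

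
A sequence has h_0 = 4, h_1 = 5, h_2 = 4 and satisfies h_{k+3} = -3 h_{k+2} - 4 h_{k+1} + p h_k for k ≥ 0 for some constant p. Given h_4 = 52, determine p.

h_3 = -32 + 4p
h_4 = 80 - 7p
So 80 - 7p = 52, giving p = 4.

4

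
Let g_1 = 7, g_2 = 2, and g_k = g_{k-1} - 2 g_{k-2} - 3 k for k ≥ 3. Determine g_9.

g_3 = 2 - 2(7) - 9 = -21
g_4 = (-21) - 2(2) - 12 = -37
g_5 = (-37) - 2(-21) - 15 = -10
g_6 = (-10) - 2(-37) - 18 = 46
g_7 = 46 - 2(-10) - 21 = 45
g_8 = 45 - 2(46) - 24 = -71
g_9 = (-71) - 2(45) - 27 = -188

-188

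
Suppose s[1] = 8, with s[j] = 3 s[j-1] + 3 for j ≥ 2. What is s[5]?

s[2] = 3·8 + 3 = 27
s[3] = 3·27 + 3 = 84
s[4] = 3·84 + 3 = 255
s[5] = 3·255 + 3 = 768

768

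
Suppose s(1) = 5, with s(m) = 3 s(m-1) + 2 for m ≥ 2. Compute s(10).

s(2) = 3·5 + 2 = 17
s(3) = 3·17 + 2 = 53
s(4) = 3·53 + 2 = 161
s(5) = 3·161 + 2 = 485
s(6) = 3·485 + 2 = 1457
s(7) = 3·1457 + 2 = 4373
s(8) = 3·4373 + 2 = 13121
s(9) = 3·13121 + 2 = 39365
s(10) = 3·39365 + 2 = 118097

118097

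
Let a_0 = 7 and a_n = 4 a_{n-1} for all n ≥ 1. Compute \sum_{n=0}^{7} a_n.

a_1 = 4(7) = 28
a_2 = 4(28) = 112
a_3 = 4(112) = 448
a_4 = 4(448) = 1792
a_5 = 4(1792) = 7168
a_6 = 4(7168) = 28672
a_7 = 4(28672) = 114688
Sum = 7 + 28 + 112 + 448 + 1792 + 7168 + 28672 + 114688 = 152915

152915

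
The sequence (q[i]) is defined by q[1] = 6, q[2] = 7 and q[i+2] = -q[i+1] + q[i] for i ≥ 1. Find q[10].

q[3] = -7 + 6 = -1
q[4] = -(-1) + 7 = 8
q[5] = -8 + (-1) = -9
q[6] = -(-9) + 8 = 17
q[7] = -17 + (-9) = -26
q[8] = -(-26) + 17 = 43
q[9] = -43 + (-26) = -69
q[10] = -(-69) + 43 = 112

112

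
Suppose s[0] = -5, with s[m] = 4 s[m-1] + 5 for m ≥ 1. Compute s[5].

s[1] = 4·(-5) + 5 = -15
s[2] = 4·(-15) + 5 = -55
s[3] = 4·(-55) + 5 = -215
s[4] = 4·(-215) + 5 = -855
s[5] = 4·(-855) + 5 = -3415

-3415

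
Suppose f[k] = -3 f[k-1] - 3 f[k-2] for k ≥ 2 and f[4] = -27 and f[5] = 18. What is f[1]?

Rearranging, f[k-2] = (f[k] + 3 f[k-1]) / -3.
f[3] = (18 + 3·(-27)) / -3 = -63/-3 = 21
f[2] = (-27 + 3·21) / -3 = 36/-3 = -12
f[1] = (21 + 3·(-12)) / -3 = -15/-3 = 5

5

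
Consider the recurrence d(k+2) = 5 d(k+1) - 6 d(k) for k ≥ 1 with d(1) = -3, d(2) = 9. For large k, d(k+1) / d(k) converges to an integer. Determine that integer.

The characteristic equation is r^2 - 5r + 6 = 0, which factors as (r - 3)(r - 2) = 0.
So the roots are 3 and 2. Since |3| > |2| and the coefficient of 3^k is non-zero, the ratio tends to 3.

3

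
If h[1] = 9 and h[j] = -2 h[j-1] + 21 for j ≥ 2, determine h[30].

The fixed point is 21/(1 + 2) = 7, so h[j] - 7 = -2(h[j-1] - 7).
Hence h[j] = 2·(-2)^{j-1} + 7.
h[30] = 2·(-2)^{29} + 7 = 2·-536870912 + 7 = -1073741817.

-1073741817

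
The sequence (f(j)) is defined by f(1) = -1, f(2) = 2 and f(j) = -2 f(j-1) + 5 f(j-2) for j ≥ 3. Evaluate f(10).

48682

f(3) = -2*2 + 5*(-1) = -9
f(4) = -2*(-9) + 5*2 = 28
f(5) = -2*28 + 5*(-9) = -101
f(6) = -2*(-101) + 5*28 = 342
f(7) = -2*342 + 5*(-101) = -1189
f(8) = -2*(-1189) + 5*342 = 4088
f(9) = -2*4088 + 5*(-1189) = -14121
f(10) = -2*(-14121) + 5*4088 = 48682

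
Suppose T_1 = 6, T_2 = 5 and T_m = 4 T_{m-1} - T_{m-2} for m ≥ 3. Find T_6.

709

T_3 = 4*5 - 6 = 14
T_4 = 4*14 - 5 = 51
T_5 = 4*51 - 14 = 190
T_6 = 4*190 - 51 = 709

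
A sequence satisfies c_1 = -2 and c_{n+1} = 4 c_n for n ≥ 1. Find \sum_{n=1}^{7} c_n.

-10922

c_2 = 4·(-2) = -8
c_3 = 4·(-8) = -32
c_4 = 4·(-32) = -128
c_5 = 4·(-128) = -512
c_6 = 4·(-512) = -2048
c_7 = 4·(-2048) = -8192
Sum = (-2) + (-8) + (-32) + (-128) + (-512) + (-2048) + (-8192) = -10922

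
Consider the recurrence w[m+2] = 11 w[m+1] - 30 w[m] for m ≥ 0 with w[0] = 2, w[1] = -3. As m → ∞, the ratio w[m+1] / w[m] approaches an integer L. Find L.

6

The characteristic equation is r^2 - 11r + 30 = 0, which factors as (r - 6)(r - 5) = 0.
So the roots are 6 and 5. Since |6| > |5| and the coefficient of 6^m is non-zero, the ratio tends to 6.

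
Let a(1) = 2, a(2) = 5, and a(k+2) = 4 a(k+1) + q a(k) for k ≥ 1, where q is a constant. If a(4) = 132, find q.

4

a(3) = 20 + 2q
a(4) = 80 + 13q
So 80 + 13q = 132, giving q = 4.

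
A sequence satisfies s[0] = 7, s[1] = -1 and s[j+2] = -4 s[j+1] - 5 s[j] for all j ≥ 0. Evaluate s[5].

s[2] = -4·(-1) - 5·7 = -31
s[3] = -4·(-31) - 5·(-1) = 129
s[4] = -4·129 - 5·(-31) = -361
s[5] = -4·(-361) - 5·129 = 799

799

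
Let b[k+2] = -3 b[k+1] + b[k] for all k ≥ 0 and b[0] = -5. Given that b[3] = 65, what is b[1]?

Let b[1] = z.
b[2] = -5 - 3z
b[3] = 15 + 10z
So 15 + 10z = 65, giving z = 5.

5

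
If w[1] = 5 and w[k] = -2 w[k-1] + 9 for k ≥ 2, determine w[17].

The fixed point is 9/(1 + 2) = 3, so w[k] - 3 = -2(w[k-1] - 3).
Hence w[k] = 2·(-2)^{k-1} + 3.
w[17] = 2·(-2)^{16} + 3 = 2·65536 + 3 = 131075.

131075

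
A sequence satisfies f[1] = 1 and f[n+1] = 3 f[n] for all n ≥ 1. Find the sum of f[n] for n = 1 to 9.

f[2] = 3*1 = 3
f[3] = 3*3 = 9
f[4] = 3*9 = 27
f[5] = 3*27 = 81
f[6] = 3*81 = 243
f[7] = 3*243 = 729
f[8] = 3*729 = 2187
f[9] = 3*2187 = 6561
Sum = 1 + 3 + 9 + 27 + 81 + 243 + 729 + 2187 + 6561 = 9841

9841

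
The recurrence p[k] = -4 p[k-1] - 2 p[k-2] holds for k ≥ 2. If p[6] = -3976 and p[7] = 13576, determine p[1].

Rearranging, p[k-2] = (p[k] + 4 p[k-1]) / -2.
p[5] = (13576 + 4*(-3976)) / -2 = -2328/-2 = 1164
p[4] = (-3976 + 4*1164) / -2 = 680/-2 = -340
p[3] = (1164 + 4*(-340)) / -2 = -196/-2 = 98
p[2] = (-340 + 4*98) / -2 = 52/-2 = -26
p[1] = (98 + 4*(-26)) / -2 = -6/-2 = 3

3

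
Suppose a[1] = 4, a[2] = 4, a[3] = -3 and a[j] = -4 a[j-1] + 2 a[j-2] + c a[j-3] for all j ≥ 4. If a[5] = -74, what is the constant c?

-1

a[4] = 20 + 4c
a[5] = -86 - 12c
So -86 - 12c = -74, giving c = -1.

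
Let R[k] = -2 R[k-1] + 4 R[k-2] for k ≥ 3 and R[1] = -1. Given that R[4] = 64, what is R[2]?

7

Let R[2] = v.
R[3] = -4 - 2v
R[4] = 8 + 8v
So 8 + 8v = 64, giving v = 7.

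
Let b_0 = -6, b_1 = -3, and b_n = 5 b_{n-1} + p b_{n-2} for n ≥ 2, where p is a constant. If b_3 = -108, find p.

1

b_2 = -15 - 6p
b_3 = -75 - 33p
So -75 - 33p = -108, giving p = 1.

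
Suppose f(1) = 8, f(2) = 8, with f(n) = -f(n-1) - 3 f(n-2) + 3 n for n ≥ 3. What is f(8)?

f(3) = -8 - 3·8 + 9 = -23
f(4) = -(-23) - 3·8 + 12 = 11
f(5) = -11 - 3·(-23) + 15 = 73
f(6) = -73 - 3·11 + 18 = -88
f(7) = -(-88) - 3·73 + 21 = -110
f(8) = -(-110) - 3·(-88) + 24 = 398

398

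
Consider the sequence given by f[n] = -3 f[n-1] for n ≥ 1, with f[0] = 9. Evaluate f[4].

729

f[1] = -3·9 = -27
f[2] = -3·(-27) = 81
f[3] = -3·81 = -243
f[4] = -3·(-243) = 729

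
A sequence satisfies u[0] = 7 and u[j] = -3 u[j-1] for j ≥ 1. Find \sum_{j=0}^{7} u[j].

-11480

u[1] = -3*7 = -21
u[2] = -3*(-21) = 63
u[3] = -3*63 = -189
u[4] = -3*(-189) = 567
u[5] = -3*567 = -1701
u[6] = -3*(-1701) = 5103
u[7] = -3*5103 = -15309
Sum = 7 + (-21) + 63 + (-189) + 567 + (-1701) + 5103 + (-15309) = -11480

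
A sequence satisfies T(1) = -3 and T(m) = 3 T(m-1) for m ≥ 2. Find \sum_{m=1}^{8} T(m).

T(2) = 3(-3) = -9
T(3) = 3(-9) = -27
T(4) = 3(-27) = -81
T(5) = 3(-81) = -243
T(6) = 3(-243) = -729
T(7) = 3(-729) = -2187
T(8) = 3(-2187) = -6561
Sum = (-3) + (-9) + (-27) + (-81) + (-243) + (-729) + (-2187) + (-6561) = -9840

-9840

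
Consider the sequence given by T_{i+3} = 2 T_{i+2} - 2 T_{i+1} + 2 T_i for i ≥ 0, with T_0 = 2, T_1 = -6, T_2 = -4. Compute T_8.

32

T_3 = 2(-4) - 2(-6) + 2(2) = 8
T_4 = 2(8) - 2(-4) + 2(-6) = 12
T_5 = 2(12) - 2(8) + 2(-4) = 0
T_6 = 2(0) - 2(12) + 2(8) = -8
T_7 = 2(-8) - 2(0) + 2(12) = 8
T_8 = 2(8) - 2(-8) + 2(0) = 32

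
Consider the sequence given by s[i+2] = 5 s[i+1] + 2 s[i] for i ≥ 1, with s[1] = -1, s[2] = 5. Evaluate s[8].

104045

s[3] = 5*5 + 2*(-1) = 23
s[4] = 5*23 + 2*5 = 125
s[5] = 5*125 + 2*23 = 671
s[6] = 5*671 + 2*125 = 3605
s[7] = 5*3605 + 2*671 = 19367
s[8] = 5*19367 + 2*3605 = 104045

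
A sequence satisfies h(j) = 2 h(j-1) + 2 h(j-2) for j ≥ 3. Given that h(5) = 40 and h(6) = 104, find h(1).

6

Rearranging, h(j-2) = (h(j) - 2 h(j-1)) / 2.
h(4) = (104 - 2*40) / 2 = 24/2 = 12
h(3) = (40 - 2*12) / 2 = 16/2 = 8
h(2) = (12 - 2*8) / 2 = -4/2 = -2
h(1) = (8 - 2*(-2)) / 2 = 12/2 = 6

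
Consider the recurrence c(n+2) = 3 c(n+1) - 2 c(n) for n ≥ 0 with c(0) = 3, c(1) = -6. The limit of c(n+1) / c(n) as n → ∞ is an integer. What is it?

2

The characteristic equation is r^2 - 3r + 2 = 0, which factors as (r - 2)(r - 1) = 0.
So the roots are 2 and 1. Since |2| > |1| and the coefficient of 2^n is non-zero, the ratio tends to 2.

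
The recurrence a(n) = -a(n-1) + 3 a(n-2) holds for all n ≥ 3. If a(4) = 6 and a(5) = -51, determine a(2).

-3

Rearranging, a(n-2) = (a(n) + a(n-1)) / 3.
a(3) = (-51 + 6) / 3 = -45/3 = -15
a(2) = (6 + (-15)) / 3 = -9/3 = -3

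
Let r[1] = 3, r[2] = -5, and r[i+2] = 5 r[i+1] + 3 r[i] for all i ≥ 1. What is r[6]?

-2900

r[3] = 5·(-5) + 3·3 = -16
r[4] = 5·(-16) + 3·(-5) = -95
r[5] = 5·(-95) + 3·(-16) = -523
r[6] = 5·(-523) + 3·(-95) = -2900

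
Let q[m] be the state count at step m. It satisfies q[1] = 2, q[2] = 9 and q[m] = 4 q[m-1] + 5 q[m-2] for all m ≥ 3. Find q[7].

q[3] = 4*9 + 5*2 = 46
q[4] = 4*46 + 5*9 = 229
q[5] = 4*229 + 5*46 = 1146
q[6] = 4*1146 + 5*229 = 5729
q[7] = 4*5729 + 5*1146 = 28646

28646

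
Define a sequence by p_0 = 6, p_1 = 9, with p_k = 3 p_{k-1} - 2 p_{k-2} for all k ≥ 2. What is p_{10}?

3075

p_2 = 3*9 - 2*6 = 15
p_3 = 3*15 - 2*9 = 27
p_4 = 3*27 - 2*15 = 51
p_5 = 3*51 - 2*27 = 99
p_6 = 3*99 - 2*51 = 195
p_7 = 3*195 - 2*99 = 387
p_8 = 3*387 - 2*195 = 771
p_9 = 3*771 - 2*387 = 1539
p_{10} = 3*1539 - 2*771 = 3075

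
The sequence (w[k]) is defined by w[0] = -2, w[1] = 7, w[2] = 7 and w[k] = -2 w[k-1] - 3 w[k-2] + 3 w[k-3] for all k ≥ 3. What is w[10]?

9649

w[3] = -2·7 - 3·7 + 3·(-2) = -41
w[4] = -2·(-41) - 3·7 + 3·7 = 82
w[5] = -2·82 - 3·(-41) + 3·7 = -20
w[6] = -2·(-20) - 3·82 + 3·(-41) = -329
w[7] = -2·(-329) - 3·(-20) + 3·82 = 964
w[8] = -2·964 - 3·(-329) + 3·(-20) = -1001
w[9] = -2·(-1001) - 3·964 + 3·(-329) = -1877
w[10] = -2·(-1877) - 3·(-1001) + 3·964 = 9649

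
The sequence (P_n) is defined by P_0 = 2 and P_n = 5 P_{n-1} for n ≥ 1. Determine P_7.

156250

P_1 = 5(2) = 10
P_2 = 5(10) = 50
P_3 = 5(50) = 250
P_4 = 5(250) = 1250
P_5 = 5(1250) = 6250
P_6 = 5(6250) = 31250
P_7 = 5(31250) = 156250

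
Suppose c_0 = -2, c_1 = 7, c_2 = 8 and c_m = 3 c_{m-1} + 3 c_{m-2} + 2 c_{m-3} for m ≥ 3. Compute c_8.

36980

c_3 = 3*8 + 3*7 + 2*(-2) = 41
c_4 = 3*41 + 3*8 + 2*7 = 161
c_5 = 3*161 + 3*41 + 2*8 = 622
c_6 = 3*622 + 3*161 + 2*41 = 2431
c_7 = 3*2431 + 3*622 + 2*161 = 9481
c_8 = 3*9481 + 3*2431 + 2*622 = 36980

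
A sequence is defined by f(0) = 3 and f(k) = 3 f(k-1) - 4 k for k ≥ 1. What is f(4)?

f(1) = 3*3 - 4 = 5
f(2) = 3*5 - 8 = 7
f(3) = 3*7 - 12 = 9
f(4) = 3*9 - 16 = 11

11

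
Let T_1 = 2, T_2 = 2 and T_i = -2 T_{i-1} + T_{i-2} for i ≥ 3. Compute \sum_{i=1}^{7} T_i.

T_3 = -2·2 + 2 = -2
T_4 = -2·(-2) + 2 = 6
T_5 = -2·6 + (-2) = -14
T_6 = -2·(-14) + 6 = 34
T_7 = -2·34 + (-14) = -82
Sum = 2 + 2 + (-2) + 6 + (-14) + 34 + (-82) = -54

-54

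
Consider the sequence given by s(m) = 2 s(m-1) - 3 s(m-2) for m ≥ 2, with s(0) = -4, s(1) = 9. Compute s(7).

-3

s(2) = 2·9 - 3·(-4) = 30
s(3) = 2·30 - 3·9 = 33
s(4) = 2·33 - 3·30 = -24
s(5) = 2·(-24) - 3·33 = -147
s(6) = 2·(-147) - 3·(-24) = -222
s(7) = 2·(-222) - 3·(-147) = -3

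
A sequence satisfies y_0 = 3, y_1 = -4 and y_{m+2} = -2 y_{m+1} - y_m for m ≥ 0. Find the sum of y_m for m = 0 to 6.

y_2 = -2(-4) - 3 = 5
y_3 = -2(5) - (-4) = -6
y_4 = -2(-6) - 5 = 7
y_5 = -2(7) - (-6) = -8
y_6 = -2(-8) - 7 = 9
Sum = 3 + (-4) + 5 + (-6) + 7 + (-8) + 9 = 6

6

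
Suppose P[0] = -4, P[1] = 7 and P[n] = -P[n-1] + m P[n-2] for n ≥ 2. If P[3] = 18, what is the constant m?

P[2] = -7 - 4m
P[3] = 7 + 11m
So 7 + 11m = 18, giving m = 1.

1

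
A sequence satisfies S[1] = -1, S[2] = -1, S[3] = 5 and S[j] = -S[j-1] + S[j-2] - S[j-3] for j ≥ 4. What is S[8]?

S[4] = -5 + (-1) - (-1) = -5
S[5] = -(-5) + 5 - (-1) = 11
S[6] = -11 + (-5) - 5 = -21
S[7] = -(-21) + 11 - (-5) = 37
S[8] = -37 + (-21) - 11 = -69

-69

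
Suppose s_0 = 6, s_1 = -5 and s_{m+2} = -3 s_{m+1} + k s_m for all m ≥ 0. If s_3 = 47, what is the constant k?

s_2 = 15 + 6k
s_3 = -45 - 23k
So -45 - 23k = 47, giving k = -4.

-4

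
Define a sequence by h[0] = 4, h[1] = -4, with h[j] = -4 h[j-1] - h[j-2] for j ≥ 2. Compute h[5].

h[2] = -4·(-4) - 4 = 12
h[3] = -4·12 - (-4) = -44
h[4] = -4·(-44) - 12 = 164
h[5] = -4·164 - (-44) = -612

-612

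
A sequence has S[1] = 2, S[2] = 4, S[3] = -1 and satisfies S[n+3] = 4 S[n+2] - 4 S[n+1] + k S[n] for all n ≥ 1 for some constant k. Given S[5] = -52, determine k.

S[4] = -20 + 2k
S[5] = -76 + 12k
So -76 + 12k = -52, giving k = 2.

2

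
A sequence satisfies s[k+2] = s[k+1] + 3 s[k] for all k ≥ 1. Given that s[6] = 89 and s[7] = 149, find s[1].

Rearranging, s[k-2] = (s[k] - s[k-1]) / 3.
s[5] = (149 - 89) / 3 = 60/3 = 20
s[4] = (89 - 20) / 3 = 69/3 = 23
s[3] = (20 - 23) / 3 = -3/3 = -1
s[2] = (23 - (-1)) / 3 = 24/3 = 8
s[1] = (-1 - 8) / 3 = -9/3 = -3

-3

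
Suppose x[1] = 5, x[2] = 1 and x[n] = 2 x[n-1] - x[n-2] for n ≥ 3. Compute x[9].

-27

x[3] = 2(1) - 5 = -3
x[4] = 2(-3) - 1 = -7
x[5] = 2(-7) - (-3) = -11
x[6] = 2(-11) - (-7) = -15
x[7] = 2(-15) - (-11) = -19
x[8] = 2(-19) - (-15) = -23
x[9] = 2(-23) - (-19) = -27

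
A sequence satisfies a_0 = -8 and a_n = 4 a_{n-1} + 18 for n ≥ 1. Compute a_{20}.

The fixed point is 18/(1 - 4) = -6, so a_n + 6 = 4(a_{n-1} + 6).
Hence a_n = -2·4^n - 6.
a_{20} = -2·4^{20} - 6 = -2·1099511627776 - 6 = -2199023255558.

-2199023255558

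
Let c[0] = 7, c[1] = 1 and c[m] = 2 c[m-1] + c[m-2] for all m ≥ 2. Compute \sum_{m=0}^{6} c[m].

c[2] = 2·1 + 7 = 9
c[3] = 2·9 + 1 = 19
c[4] = 2·19 + 9 = 47
c[5] = 2·47 + 19 = 113
c[6] = 2·113 + 47 = 273
Sum = 7 + 1 + 9 + 19 + 47 + 113 + 273 = 469

469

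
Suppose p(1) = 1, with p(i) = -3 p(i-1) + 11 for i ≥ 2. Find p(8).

3830

p(2) = -3(1) + 11 = 8
p(3) = -3(8) + 11 = -13
p(4) = -3(-13) + 11 = 50
p(5) = -3(50) + 11 = -139
p(6) = -3(-139) + 11 = 428
p(7) = -3(428) + 11 = -1273
p(8) = -3(-1273) + 11 = 3830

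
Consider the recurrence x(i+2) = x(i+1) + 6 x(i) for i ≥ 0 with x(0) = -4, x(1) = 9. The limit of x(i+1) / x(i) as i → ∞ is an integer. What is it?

The characteristic equation is r^2 - r - 6 = 0, which factors as (r - 3)(r + 2) = 0.
So the roots are 3 and -2. Since |3| > |-2| and the coefficient of 3^i is non-zero, the ratio tends to 3.

3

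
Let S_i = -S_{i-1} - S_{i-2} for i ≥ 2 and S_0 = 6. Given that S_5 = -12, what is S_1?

6

Let S_1 = x.
S_2 = -6 - x
S_3 = 6
S_4 = x
S_5 = -6 - x
So -6 - x = -12, giving x = 6.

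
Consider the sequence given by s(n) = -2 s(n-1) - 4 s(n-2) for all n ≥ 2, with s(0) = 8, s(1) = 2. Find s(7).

128

s(2) = -2*2 - 4*8 = -36
s(3) = -2*(-36) - 4*2 = 64
s(4) = -2*64 - 4*(-36) = 16
s(5) = -2*16 - 4*64 = -288
s(6) = -2*(-288) - 4*16 = 512
s(7) = -2*512 - 4*(-288) = 128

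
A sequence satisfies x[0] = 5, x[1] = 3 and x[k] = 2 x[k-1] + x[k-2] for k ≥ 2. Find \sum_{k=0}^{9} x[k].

8528

x[2] = 2(3) + 5 = 11
x[3] = 2(11) + 3 = 25
x[4] = 2(25) + 11 = 61
x[5] = 2(61) + 25 = 147
x[6] = 2(147) + 61 = 355
x[7] = 2(355) + 147 = 857
x[8] = 2(857) + 355 = 2069
x[9] = 2(2069) + 857 = 4995
Sum = 5 + 3 + 11 + 25 + 61 + 147 + 355 + 857 + 2069 + 4995 = 8528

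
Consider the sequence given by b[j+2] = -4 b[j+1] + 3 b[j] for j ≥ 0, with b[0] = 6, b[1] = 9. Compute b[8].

-210186

b[2] = -4·9 + 3·6 = -18
b[3] = -4·(-18) + 3·9 = 99
b[4] = -4·99 + 3·(-18) = -450
b[5] = -4·(-450) + 3·99 = 2097
b[6] = -4·2097 + 3·(-450) = -9738
b[7] = -4·(-9738) + 3·2097 = 45243
b[8] = -4·45243 + 3·(-9738) = -210186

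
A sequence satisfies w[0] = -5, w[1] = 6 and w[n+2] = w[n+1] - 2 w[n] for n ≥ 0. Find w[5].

w[2] = 6 - 2(-5) = 16
w[3] = 16 - 2(6) = 4
w[4] = 4 - 2(16) = -28
w[5] = (-28) - 2(4) = -36

-36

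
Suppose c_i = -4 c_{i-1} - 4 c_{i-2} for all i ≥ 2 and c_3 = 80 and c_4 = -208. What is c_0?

-1

Rearranging, c_{i-2} = (c_i + 4 c_{i-1}) / -4.
c_2 = (-208 + 4(80)) / -4 = 112/-4 = -28
c_1 = (80 + 4(-28)) / -4 = -32/-4 = 8
c_0 = (-28 + 4(8)) / -4 = 4/-4 = -1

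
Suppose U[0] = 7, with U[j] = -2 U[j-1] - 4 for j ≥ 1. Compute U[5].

U[1] = -2(7) - 4 = -18
U[2] = -2(-18) - 4 = 32
U[3] = -2(32) - 4 = -68
U[4] = -2(-68) - 4 = 132
U[5] = -2(132) - 4 = -268

-268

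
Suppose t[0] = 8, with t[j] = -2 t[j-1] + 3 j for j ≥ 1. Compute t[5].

t[1] = -2(8) + 3 = -13
t[2] = -2(-13) + 6 = 32
t[3] = -2(32) + 9 = -55
t[4] = -2(-55) + 12 = 122
t[5] = -2(122) + 15 = -229

-229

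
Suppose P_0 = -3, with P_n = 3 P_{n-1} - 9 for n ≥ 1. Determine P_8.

P_1 = 3·(-3) - 9 = -18
P_2 = 3·(-18) - 9 = -63
P_3 = 3·(-63) - 9 = -198
P_4 = 3·(-198) - 9 = -603
P_5 = 3·(-603) - 9 = -1818
P_6 = 3·(-1818) - 9 = -5463
P_7 = 3·(-5463) - 9 = -16398
P_8 = 3·(-16398) - 9 = -49203

-49203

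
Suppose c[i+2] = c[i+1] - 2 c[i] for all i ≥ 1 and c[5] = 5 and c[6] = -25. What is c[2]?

-5

Rearranging, c[i-2] = (c[i] - c[i-1]) / -2.
c[4] = (-25 - 5) / -2 = -30/-2 = 15
c[3] = (5 - 15) / -2 = -10/-2 = 5
c[2] = (15 - 5) / -2 = 10/-2 = -5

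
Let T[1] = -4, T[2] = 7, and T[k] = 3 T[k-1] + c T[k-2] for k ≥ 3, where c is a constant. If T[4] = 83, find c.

-4

T[3] = 21 - 4c
T[4] = 63 - 5c
So 63 - 5c = 83, giving c = -4.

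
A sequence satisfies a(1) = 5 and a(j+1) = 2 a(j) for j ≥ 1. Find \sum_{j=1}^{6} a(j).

315

a(2) = 2·5 = 10
a(3) = 2·10 = 20
a(4) = 2·20 = 40
a(5) = 2·40 = 80
a(6) = 2·80 = 160
Sum = 5 + 10 + 20 + 40 + 80 + 160 = 315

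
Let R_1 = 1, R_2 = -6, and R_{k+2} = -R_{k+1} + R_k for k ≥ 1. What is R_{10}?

-225

R_3 = -(-6) + 1 = 7
R_4 = -7 + (-6) = -13
R_5 = -(-13) + 7 = 20
R_6 = -20 + (-13) = -33
R_7 = -(-33) + 20 = 53
R_8 = -53 + (-33) = -86
R_9 = -(-86) + 53 = 139
R_{10} = -139 + (-86) = -225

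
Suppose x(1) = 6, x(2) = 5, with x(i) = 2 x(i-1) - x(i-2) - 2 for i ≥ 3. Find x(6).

-19

x(3) = 2*5 - 6 - 2 = 2
x(4) = 2*2 - 5 - 2 = -3
x(5) = 2*(-3) - 2 - 2 = -10
x(6) = 2*(-10) - (-3) - 2 = -19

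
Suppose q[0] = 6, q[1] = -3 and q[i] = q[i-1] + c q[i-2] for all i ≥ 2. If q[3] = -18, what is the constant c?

-5

q[2] = -3 + 6c
q[3] = -3 + 3c
So -3 + 3c = -18, giving c = -5.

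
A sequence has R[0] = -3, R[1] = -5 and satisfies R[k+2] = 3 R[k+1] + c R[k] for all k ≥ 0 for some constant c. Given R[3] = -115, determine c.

R[2] = -15 - 3c
R[3] = -45 - 14c
So -45 - 14c = -115, giving c = 5.

5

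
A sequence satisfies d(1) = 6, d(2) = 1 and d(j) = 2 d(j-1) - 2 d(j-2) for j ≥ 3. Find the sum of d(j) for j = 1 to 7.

-13

d(3) = 2(1) - 2(6) = -10
d(4) = 2(-10) - 2(1) = -22
d(5) = 2(-22) - 2(-10) = -24
d(6) = 2(-24) - 2(-22) = -4
d(7) = 2(-4) - 2(-24) = 40
Sum = 6 + 1 + (-10) + (-22) + (-24) + (-4) + 40 = -13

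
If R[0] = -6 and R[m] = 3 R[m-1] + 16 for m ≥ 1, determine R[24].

564859072954

The fixed point is 16/(1 - 3) = -8, so R[m] + 8 = 3(R[m-1] + 8).
Hence R[m] = 2·3^m - 8.
R[24] = 2·3^{24} - 8 = 2·282429536481 - 8 = 564859072954.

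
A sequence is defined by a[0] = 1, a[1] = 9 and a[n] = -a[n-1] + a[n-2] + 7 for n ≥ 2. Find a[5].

a[2] = -9 + 1 + 7 = -1
a[3] = -(-1) + 9 + 7 = 17
a[4] = -17 + (-1) + 7 = -11
a[5] = -(-11) + 17 + 7 = 35

35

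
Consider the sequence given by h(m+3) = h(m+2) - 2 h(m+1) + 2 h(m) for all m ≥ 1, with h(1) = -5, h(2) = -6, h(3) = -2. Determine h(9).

h(4) = (-2) - 2*(-6) + 2*(-5) = 0
h(5) = 0 - 2*(-2) + 2*(-6) = -8
h(6) = (-8) - 2*0 + 2*(-2) = -12
h(7) = (-12) - 2*(-8) + 2*0 = 4
h(8) = 4 - 2*(-12) + 2*(-8) = 12
h(9) = 12 - 2*4 + 2*(-12) = -20

-20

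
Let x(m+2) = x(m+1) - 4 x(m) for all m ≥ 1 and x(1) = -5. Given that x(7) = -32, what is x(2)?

-4

Let x(2) = w.
x(3) = 20 + w
x(4) = 20 - 3w
x(5) = -60 - 7w
x(6) = -140 + 5w
x(7) = 100 + 33w
So 100 + 33w = -32, giving w = -4.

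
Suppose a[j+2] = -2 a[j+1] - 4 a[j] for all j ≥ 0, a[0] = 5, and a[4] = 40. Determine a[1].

5

Let a[1] = x.
a[2] = -20 - 2x
a[3] = 40
a[4] = 8x
So 8x = 40, giving x = 5.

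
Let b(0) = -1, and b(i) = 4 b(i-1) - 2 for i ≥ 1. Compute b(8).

-109226

b(1) = 4*(-1) - 2 = -6
b(2) = 4*(-6) - 2 = -26
b(3) = 4*(-26) - 2 = -106
b(4) = 4*(-106) - 2 = -426
b(5) = 4*(-426) - 2 = -1706
b(6) = 4*(-1706) - 2 = -6826
b(7) = 4*(-6826) - 2 = -27306
b(8) = 4*(-27306) - 2 = -109226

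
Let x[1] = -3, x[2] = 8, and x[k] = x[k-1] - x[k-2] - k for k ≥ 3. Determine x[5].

x[3] = 8 - (-3) - 3 = 8
x[4] = 8 - 8 - 4 = -4
x[5] = (-4) - 8 - 5 = -17

-17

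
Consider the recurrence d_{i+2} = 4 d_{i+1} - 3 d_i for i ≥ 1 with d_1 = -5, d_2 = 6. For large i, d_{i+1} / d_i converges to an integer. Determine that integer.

The characteristic equation is r^2 - 4r + 3 = 0, which factors as (r - 3)(r - 1) = 0.
So the roots are 3 and 1. Since |3| > |1| and the coefficient of 3^i is non-zero, the ratio tends to 3.

3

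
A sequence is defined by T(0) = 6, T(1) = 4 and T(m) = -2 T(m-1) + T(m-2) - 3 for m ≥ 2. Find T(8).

-978

T(2) = -2(4) + 6 - 3 = -5
T(3) = -2(-5) + 4 - 3 = 11
T(4) = -2(11) + (-5) - 3 = -30
T(5) = -2(-30) + 11 - 3 = 68
T(6) = -2(68) + (-30) - 3 = -169
T(7) = -2(-169) + 68 - 3 = 403
T(8) = -2(403) + (-169) - 3 = -978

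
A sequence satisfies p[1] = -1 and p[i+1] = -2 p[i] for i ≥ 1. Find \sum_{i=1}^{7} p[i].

-43

p[2] = -2*(-1) = 2
p[3] = -2*2 = -4
p[4] = -2*(-4) = 8
p[5] = -2*8 = -16
p[6] = -2*(-16) = 32
p[7] = -2*32 = -64
Sum = (-1) + 2 + (-4) + 8 + (-16) + 32 + (-64) = -43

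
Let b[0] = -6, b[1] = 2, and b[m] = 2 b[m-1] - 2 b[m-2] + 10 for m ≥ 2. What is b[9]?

-118

b[2] = 2(2) - 2(-6) + 10 = 26
b[3] = 2(26) - 2(2) + 10 = 58
b[4] = 2(58) - 2(26) + 10 = 74
b[5] = 2(74) - 2(58) + 10 = 42
b[6] = 2(42) - 2(74) + 10 = -54
b[7] = 2(-54) - 2(42) + 10 = -182
b[8] = 2(-182) - 2(-54) + 10 = -246
b[9] = 2(-246) - 2(-182) + 10 = -118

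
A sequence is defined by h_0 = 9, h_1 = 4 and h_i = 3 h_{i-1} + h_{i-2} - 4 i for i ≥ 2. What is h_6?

909

h_2 = 3·4 + 9 - 8 = 13
h_3 = 3·13 + 4 - 12 = 31
h_4 = 3·31 + 13 - 16 = 90
h_5 = 3·90 + 31 - 20 = 281
h_6 = 3·281 + 90 - 24 = 909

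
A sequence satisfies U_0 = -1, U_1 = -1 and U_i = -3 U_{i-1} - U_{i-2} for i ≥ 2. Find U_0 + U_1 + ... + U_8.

U_2 = -3*(-1) - (-1) = 4
U_3 = -3*4 - (-1) = -11
U_4 = -3*(-11) - 4 = 29
U_5 = -3*29 - (-11) = -76
U_6 = -3*(-76) - 29 = 199
U_7 = -3*199 - (-76) = -521
U_8 = -3*(-521) - 199 = 1364
Sum = (-1) + (-1) + 4 + (-11) + 29 + (-76) + 199 + (-521) + 1364 = 986

986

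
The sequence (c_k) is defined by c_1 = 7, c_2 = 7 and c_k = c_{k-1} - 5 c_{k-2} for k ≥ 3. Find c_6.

392

c_3 = 7 - 5(7) = -28
c_4 = (-28) - 5(7) = -63
c_5 = (-63) - 5(-28) = 77
c_6 = 77 - 5(-63) = 392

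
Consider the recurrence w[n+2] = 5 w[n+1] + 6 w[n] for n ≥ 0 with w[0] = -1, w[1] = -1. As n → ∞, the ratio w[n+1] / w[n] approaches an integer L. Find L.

6

The characteristic equation is r^2 - 5r - 6 = 0, which factors as (r - 6)(r + 1) = 0.
So the roots are 6 and -1. Since |6| > |-1| and the coefficient of 6^n is non-zero, the ratio tends to 6.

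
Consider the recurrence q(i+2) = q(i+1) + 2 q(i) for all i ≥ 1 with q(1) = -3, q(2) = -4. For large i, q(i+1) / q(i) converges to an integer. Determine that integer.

The characteristic equation is r^2 - r - 2 = 0, which factors as (r - 2)(r + 1) = 0.
So the roots are 2 and -1. Since |2| > |-1| and the coefficient of 2^i is non-zero, the ratio tends to 2.

2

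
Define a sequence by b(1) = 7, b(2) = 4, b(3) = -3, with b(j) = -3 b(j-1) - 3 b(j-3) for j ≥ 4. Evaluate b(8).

-747

b(4) = -3·(-3) - 3·7 = -12
b(5) = -3·(-12) - 3·4 = 24
b(6) = -3·24 - 3·(-3) = -63
b(7) = -3·(-63) - 3·(-12) = 225
b(8) = -3·225 - 3·24 = -747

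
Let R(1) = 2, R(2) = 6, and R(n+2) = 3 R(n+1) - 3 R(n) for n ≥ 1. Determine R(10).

-486

R(3) = 3(6) - 3(2) = 12
R(4) = 3(12) - 3(6) = 18
R(5) = 3(18) - 3(12) = 18
R(6) = 3(18) - 3(18) = 0
R(7) = 3(0) - 3(18) = -54
R(8) = 3(-54) - 3(0) = -162
R(9) = 3(-162) - 3(-54) = -324
R(10) = 3(-324) - 3(-162) = -486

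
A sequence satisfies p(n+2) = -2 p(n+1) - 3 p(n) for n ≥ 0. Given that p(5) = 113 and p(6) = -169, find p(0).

Rearranging, p(n-2) = (p(n) + 2 p(n-1)) / -3.
p(4) = (-169 + 2·113) / -3 = 57/-3 = -19
p(3) = (113 + 2·(-19)) / -3 = 75/-3 = -25
p(2) = (-19 + 2·(-25)) / -3 = -69/-3 = 23
p(1) = (-25 + 2·23) / -3 = 21/-3 = -7
p(0) = (23 + 2·(-7)) / -3 = 9/-3 = -3

-3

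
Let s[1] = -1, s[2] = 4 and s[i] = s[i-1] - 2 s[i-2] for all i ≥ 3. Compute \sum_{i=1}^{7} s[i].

s[3] = 4 - 2(-1) = 6
s[4] = 6 - 2(4) = -2
s[5] = (-2) - 2(6) = -14
s[6] = (-14) - 2(-2) = -10
s[7] = (-10) - 2(-14) = 18
Sum = (-1) + 4 + 6 + (-2) + (-14) + (-10) + 18 = 1

1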